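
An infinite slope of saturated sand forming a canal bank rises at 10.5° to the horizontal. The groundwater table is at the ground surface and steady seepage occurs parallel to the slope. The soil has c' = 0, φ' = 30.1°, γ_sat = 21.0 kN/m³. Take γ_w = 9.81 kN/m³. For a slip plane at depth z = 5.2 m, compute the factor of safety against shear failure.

FS = 1.67

With seepage parallel to the slope and the water table at the surface, the effective normal stress on the slip plane uses the buoyant unit weight γ' = γ_sat − γ_w while the driving shear stress uses γ_sat:
FS = [c' + γ' z cos²β tanφ'] / [γ_sat z sinβ cosβ]
(For c' = 0 this reduces to FS = (γ'/γ_sat)·tanφ'/tanβ.)
γ' = 21.0 − 9.81 = 11.19 kN/m³
Numerator = 0.0 + 11.19·5.2·cos²10.5°·tan30.1° = 0.0 + 11.19·5.2·0.9668·0.5797 = 32.610 kPa
Denominator = 21.0·5.2·sin10.5°·cos10.5° = 21.0·5.2·0.1822·0.9833 = 19.567 kPa
FS = 32.610 / 19.567 = 1.667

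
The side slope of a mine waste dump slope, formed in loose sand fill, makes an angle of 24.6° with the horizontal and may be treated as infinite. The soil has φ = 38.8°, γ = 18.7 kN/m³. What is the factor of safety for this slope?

FS = 1.76

For a dry cohesionless infinite slope the factor of safety is FS = tanφ / tanβ.
FS = tan38.8° / tan24.6° = 0.8040 / 0.4578 = 1.756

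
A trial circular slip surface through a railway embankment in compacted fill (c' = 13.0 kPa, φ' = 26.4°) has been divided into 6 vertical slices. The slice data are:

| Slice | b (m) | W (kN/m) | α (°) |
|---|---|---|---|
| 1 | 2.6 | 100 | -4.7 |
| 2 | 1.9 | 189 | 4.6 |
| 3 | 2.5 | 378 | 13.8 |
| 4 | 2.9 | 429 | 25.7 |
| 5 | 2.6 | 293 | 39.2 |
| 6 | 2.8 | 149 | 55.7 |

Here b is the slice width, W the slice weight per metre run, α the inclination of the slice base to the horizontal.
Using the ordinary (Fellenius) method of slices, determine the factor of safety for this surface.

FS = 1.54

Ordinary method of slices: FS = Σ[c'·Δl_i + (W_i cosα_i)·tanφ'] / Σ W_i sinα_i, with Δl_i = b_i / cosα_i.
Slice 1: Δl = 2.6/cos(-4.7°) = 2.609 m; N'_1 = 100·cos(-4.7°) = 99.7; c'Δl = 33.91; W sinα = -8.2
Slice 2: Δl = 1.9/cos4.6° = 1.906 m; N'_2 = 189·cos4.6° = 188.4; c'Δl = 24.78; W sinα = 15.2
Slice 3: Δl = 2.5/cos13.8° = 2.574 m; N'_3 = 378·cos13.8° = 367.1; c'Δl = 33.47; W sinα = 90.2
Slice 4: Δl = 2.9/cos25.7° = 3.218 m; N'_4 = 429·cos25.7° = 386.6; c'Δl = 41.84; W sinα = 186.0
Slice 5: Δl = 2.6/cos39.2° = 3.355 m; N'_5 = 293·cos39.2° = 227.1; c'Δl = 43.62; W sinα = 185.2
Slice 6: Δl = 2.8/cos55.7° = 4.969 m; N'_6 = 149·cos55.7° = 84.0; c'Δl = 64.59; W sinα = 123.1
Σc'Δl = 242.2 kN/m; ΣN' = 1352.7 kN/m; ΣW sinα = 591.4 kN/m
Resisting = 242.2 + 1352.7·tan26.4° = 242.2 + 671.5 = 913.7 kN/m
FS = 913.7 / 591.4 = 1.545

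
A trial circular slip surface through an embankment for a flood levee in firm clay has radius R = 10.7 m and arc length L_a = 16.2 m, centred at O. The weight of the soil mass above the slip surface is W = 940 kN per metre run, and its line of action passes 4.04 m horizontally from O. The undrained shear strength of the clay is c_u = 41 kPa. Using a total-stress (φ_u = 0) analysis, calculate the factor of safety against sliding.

FS = 1.87

Taking moments about the centre O, the resisting moment is provided by the undrained shear strength acting along the arc:
M_R = c_u·L_a·R = 41·16.20·10.7 = 7106.9 kN·m/m
M_D = W·d = 940·4.04 = 3797.6 kN·m/m
FS = M_R / M_D = 7106.9 / 3797.6 = 1.871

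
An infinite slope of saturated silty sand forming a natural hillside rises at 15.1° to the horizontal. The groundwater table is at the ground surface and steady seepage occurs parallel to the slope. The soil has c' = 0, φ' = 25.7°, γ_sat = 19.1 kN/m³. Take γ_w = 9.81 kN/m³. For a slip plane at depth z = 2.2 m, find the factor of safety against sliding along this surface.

With seepage parallel to the slope and the water table at the surface, the effective normal stress on the slip plane uses the buoyant unit weight γ' = γ_sat − γ_w while the driving shear stress uses γ_sat:
FS = [c' + γ' z cos²β tanφ'] / [γ_sat z sinβ cosβ]
(For c' = 0 this reduces to FS = (γ'/γ_sat)·tanφ'/tanβ.)
γ' = 19.1 − 9.81 = 9.29 kN/m³
Numerator = 0.0 + 9.29·2.2·cos²15.1°·tan25.7° = 0.0 + 9.29·2.2·0.9321·0.4813 = 9.169 kPa
Denominator = 19.1·2.2·sin15.1°·cos15.1° = 19.1·2.2·0.2605·0.9655 = 10.568 kPa
FS = 9.169 / 10.568 = 0.868

FS = 0.87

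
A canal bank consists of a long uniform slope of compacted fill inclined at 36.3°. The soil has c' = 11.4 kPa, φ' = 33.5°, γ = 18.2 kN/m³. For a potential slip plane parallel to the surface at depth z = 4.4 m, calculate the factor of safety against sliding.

FS = 1.20

For an infinite slope with a slip plane parallel to the surface (no pore pressure): FS = [c' + γz cos²β tanφ'] / [γz sinβ cosβ].
γz = 18.2·4.4 = 80.08 kN/m²
Numerator = 11.4 + 80.08·cos²36.3°·tan33.5° = 11.4 + 80.08·0.6495·0.6619 = 45.827 kPa
Denominator = 80.08·sin36.3°·cos36.3° = 80.08·0.5920·0.8059 = 38.208 kPa
FS = 45.827 / 38.208 = 1.199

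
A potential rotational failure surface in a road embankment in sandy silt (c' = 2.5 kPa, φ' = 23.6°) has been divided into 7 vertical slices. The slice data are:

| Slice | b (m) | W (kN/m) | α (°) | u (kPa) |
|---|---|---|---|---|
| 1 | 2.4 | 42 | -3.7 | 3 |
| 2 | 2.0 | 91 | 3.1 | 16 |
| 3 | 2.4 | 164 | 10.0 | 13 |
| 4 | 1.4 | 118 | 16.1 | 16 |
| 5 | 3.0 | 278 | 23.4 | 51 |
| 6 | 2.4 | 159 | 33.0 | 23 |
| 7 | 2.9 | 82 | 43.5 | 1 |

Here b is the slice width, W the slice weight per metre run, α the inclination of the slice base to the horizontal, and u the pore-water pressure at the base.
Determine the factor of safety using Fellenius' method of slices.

Ordinary method of slices: FS = Σ[c'·Δl_i + (W_i cosα_i − u_i·Δl_i)·tanφ'] / Σ W_i sinα_i, with Δl_i = b_i / cosα_i.
Slice 1: Δl = 2.4/cos(-3.7°) = 2.405 m; N'_1 = 42·cos(-3.7°) − 3·2.405 = 34.7; c'Δl = 6.01; W sinα = -2.7
Slice 2: Δl = 2.0/cos3.1° = 2.003 m; N'_2 = 91·cos3.1° − 16·2.003 = 58.8; c'Δl = 5.01; W sinα = 4.9
Slice 3: Δl = 2.4/cos10.0° = 2.437 m; N'_3 = 164·cos10.0° − 13·2.437 = 129.8; c'Δl = 6.09; W sinα = 28.5
Slice 4: Δl = 1.4/cos16.1° = 1.457 m; N'_4 = 118·cos16.1° − 16·1.457 = 90.1; c'Δl = 3.64; W sinα = 32.7
Slice 5: Δl = 3.0/cos23.4° = 3.269 m; N'_5 = 278·cos23.4° − 51·3.269 = 88.4; c'Δl = 8.17; W sinα = 110.4
Slice 6: Δl = 2.4/cos33.0° = 2.862 m; N'_6 = 159·cos33.0° − 23·2.862 = 67.5; c'Δl = 7.15; W sinα = 86.6
Slice 7: Δl = 2.9/cos43.5° = 3.998 m; N'_7 = 82·cos43.5° − 1·3.998 = 55.5; c'Δl = 9.99; W sinα = 56.4
Σc'Δl = 46.1 kN/m; ΣN' = 524.8 kN/m; ΣW sinα = 316.9 kN/m
Resisting = 46.1 + 524.8·tan23.6° = 46.1 + 229.3 = 275.4 kN/m
FS = 275.4 / 316.9 = 0.869

FS = 0.87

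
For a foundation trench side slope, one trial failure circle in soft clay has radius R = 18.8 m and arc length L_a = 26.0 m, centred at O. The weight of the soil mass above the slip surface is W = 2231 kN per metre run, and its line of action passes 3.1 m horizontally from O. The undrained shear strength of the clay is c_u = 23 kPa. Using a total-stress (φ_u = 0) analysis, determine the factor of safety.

Taking moments about the centre O, the resisting moment is provided by the undrained shear strength acting along the arc:
M_R = c_u·L_a·R = 23·26.00·18.8 = 11242.4 kN·m/m
M_D = W·d = 2231·3.1 = 6916.1 kN·m/m
FS = M_R / M_D = 11242.4 / 6916.1 = 1.626

FS = 1.63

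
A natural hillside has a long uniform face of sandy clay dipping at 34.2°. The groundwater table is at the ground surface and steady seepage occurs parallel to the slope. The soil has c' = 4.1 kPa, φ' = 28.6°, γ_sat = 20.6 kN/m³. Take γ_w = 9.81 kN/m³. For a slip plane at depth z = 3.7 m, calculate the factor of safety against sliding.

FS = 0.54

With seepage parallel to the slope and the water table at the surface, the effective normal stress on the slip plane uses the buoyant unit weight γ' = γ_sat − γ_w while the driving shear stress uses γ_sat:
FS = [c' + γ' z cos²β tanφ'] / [γ_sat z sinβ cosβ]
γ' = 20.6 − 9.81 = 10.79 kN/m³
Numerator = 4.1 + 10.79·3.7·cos²34.2°·tan28.6° = 4.1 + 10.79·3.7·0.6841·0.5452 = 18.990 kPa
Denominator = 20.6·3.7·sin34.2°·cos34.2° = 20.6·3.7·0.5621·0.8271 = 35.434 kPa
FS = 18.990 / 35.434 = 0.536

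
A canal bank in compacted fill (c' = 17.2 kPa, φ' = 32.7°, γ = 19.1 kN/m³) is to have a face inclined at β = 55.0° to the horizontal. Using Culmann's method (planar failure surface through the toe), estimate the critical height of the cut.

H_c = 33.20 m

Culmann's analysis gives the critical failure plane at α_cr = (β + φ')/2 = (55.0 + 32.7)/2 = 43.9°, and the critical height
H_c = (4c'/γ) · sinβ cosφ' / [1 − cos(β − φ')]
    = (4·17.2/19.1) · sin55.0°·cos32.7° / [1 − cos(22.3°)]
    = 3.602 · 0.8192·0.8415 / [1 − 0.9252]
    = 3.602 · 0.6893 / 0.0748
    = 33.20 m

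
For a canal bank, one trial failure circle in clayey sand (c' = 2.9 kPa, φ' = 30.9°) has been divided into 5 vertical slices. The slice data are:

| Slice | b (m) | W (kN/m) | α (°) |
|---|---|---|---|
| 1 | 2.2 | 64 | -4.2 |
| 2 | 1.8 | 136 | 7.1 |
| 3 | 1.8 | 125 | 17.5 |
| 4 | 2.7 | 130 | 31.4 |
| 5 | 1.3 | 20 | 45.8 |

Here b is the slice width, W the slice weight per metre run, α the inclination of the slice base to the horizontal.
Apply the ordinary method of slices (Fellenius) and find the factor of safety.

FS = 2.25

Ordinary method of slices: FS = Σ[c'·Δl_i + (W_i cosα_i)·tanφ'] / Σ W_i sinα_i, with Δl_i = b_i / cosα_i.
Slice 1: Δl = 2.2/cos(-4.2°) = 2.206 m; N'_1 = 64·cos(-4.2°) = 63.8; c'Δl = 6.40; W sinα = -4.7
Slice 2: Δl = 1.8/cos7.1° = 1.814 m; N'_2 = 136·cos7.1° = 135.0; c'Δl = 5.26; W sinα = 16.8
Slice 3: Δl = 1.8/cos17.5° = 1.887 m; N'_3 = 125·cos17.5° = 119.2; c'Δl = 5.47; W sinα = 37.6
Slice 4: Δl = 2.7/cos31.4° = 3.163 m; N'_4 = 130·cos31.4° = 111.0; c'Δl = 9.17; W sinα = 67.7
Slice 5: Δl = 1.3/cos45.8° = 1.865 m; N'_5 = 20·cos45.8° = 13.9; c'Δl = 5.41; W sinα = 14.3
Σc'Δl = 31.7 kN/m; ΣN' = 442.9 kN/m; ΣW sinα = 131.8 kN/m
Resisting = 31.7 + 442.9·tan30.9° = 31.7 + 265.1 = 296.8 kN/m
FS = 296.8 / 131.8 = 2.252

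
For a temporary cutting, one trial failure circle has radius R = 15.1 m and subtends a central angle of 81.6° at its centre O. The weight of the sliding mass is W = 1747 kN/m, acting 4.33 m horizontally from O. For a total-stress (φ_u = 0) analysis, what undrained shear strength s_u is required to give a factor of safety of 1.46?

FS = s_u·L_a·R / (W·d), so s_u = FS·W·d / (L_a·R).
Arc length L_a = R·θ = 15.1·(81.6°·π/180) = 15.1·1.4242 = 21.51 m
s_u = 1.46·1747·4.33 / (21.51·15.1) = 11044.2 / 324.73 = 34.01 kPa

s_u = 34.0 kPa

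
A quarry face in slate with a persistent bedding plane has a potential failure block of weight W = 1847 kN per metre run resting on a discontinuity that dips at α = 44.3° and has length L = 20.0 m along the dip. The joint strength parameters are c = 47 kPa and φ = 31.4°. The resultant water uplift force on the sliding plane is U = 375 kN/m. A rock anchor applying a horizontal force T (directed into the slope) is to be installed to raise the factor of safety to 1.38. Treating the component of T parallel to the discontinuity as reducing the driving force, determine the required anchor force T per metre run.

Resolving forces along and normal to the sliding plane, with the horizontal anchor force T adding T·sinα to the effective normal force and T·cosα acting up the plane against the driving force:
FS = [cL + (W cosα − U + T sinα) tanφ] / [W sinα − T cosα]
Without the anchor: N' = 946.9 kN/m, driving T_d = 1290.0 kN/m, resisting R = 47·20.0 + 946.9·tan31.4° = 1518.0 kN/m, FS = 1.18.
Setting FS = 1.38 and solving for T:
1.38·(1290.0 − T cos44.3°) = 1518.0 + T sin44.3°·tan31.4°
T·(sin44.3°·tan31.4° + 1.38·cos44.3°) = 1.38·1290.0 − 1518.0
T·(0.6984·0.6104 + 1.38·0.7157) = 1780.2 − 1518.0 = 262.2
T·1.4140 = 262.2
T = 185.4 kN/m

T = 185 kN/m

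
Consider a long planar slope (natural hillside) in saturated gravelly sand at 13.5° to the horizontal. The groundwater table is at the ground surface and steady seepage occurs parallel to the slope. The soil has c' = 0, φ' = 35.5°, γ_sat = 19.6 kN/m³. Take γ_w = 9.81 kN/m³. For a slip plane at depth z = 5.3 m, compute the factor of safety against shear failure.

With seepage parallel to the slope and the water table at the surface, the effective normal stress on the slip plane uses the buoyant unit weight γ' = γ_sat − γ_w while the driving shear stress uses γ_sat:
FS = [c' + γ' z cos²β tanφ'] / [γ_sat z sinβ cosβ]
(For c' = 0 this reduces to FS = (γ'/γ_sat)·tanφ'/tanβ.)
γ' = 19.6 − 9.81 = 9.79 kN/m³
Numerator = 0.0 + 9.79·5.3·cos²13.5°·tan35.5° = 0.0 + 9.79·5.3·0.9455·0.7133 = 34.994 kPa
Denominator = 19.6·5.3·sin13.5°·cos13.5° = 19.6·5.3·0.2334·0.9724 = 23.580 kPa
FS = 34.994 / 23.580 = 1.484

FS = 1.48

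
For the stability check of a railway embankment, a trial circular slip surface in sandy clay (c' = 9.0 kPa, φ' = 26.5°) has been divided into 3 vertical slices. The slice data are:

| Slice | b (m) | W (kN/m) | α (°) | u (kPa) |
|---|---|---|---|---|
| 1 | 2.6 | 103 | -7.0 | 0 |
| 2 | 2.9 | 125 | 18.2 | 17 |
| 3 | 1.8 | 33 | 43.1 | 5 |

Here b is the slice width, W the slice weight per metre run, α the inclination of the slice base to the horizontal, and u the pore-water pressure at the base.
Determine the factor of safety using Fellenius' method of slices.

Ordinary method of slices: FS = Σ[c'·Δl_i + (W_i cosα_i − u_i·Δl_i)·tanφ'] / Σ W_i sinα_i, with Δl_i = b_i / cosα_i.
Slice 1: Δl = 2.6/cos(-7.0°) = 2.620 m; N'_1 = 103·cos(-7.0°) − 0·2.620 = 102.2; c'Δl = 23.58; W sinα = -12.6
Slice 2: Δl = 2.9/cos18.2° = 3.053 m; N'_2 = 125·cos18.2° − 17·3.053 = 66.9; c'Δl = 27.47; W sinα = 39.0
Slice 3: Δl = 1.8/cos43.1° = 2.465 m; N'_3 = 33·cos43.1° − 5·2.465 = 11.8; c'Δl = 22.19; W sinα = 22.5
Σc'Δl = 73.2 kN/m; ΣN' = 180.9 kN/m; ΣW sinα = 49.0 kN/m
Resisting = 73.2 + 180.9·tan26.5° = 73.2 + 90.2 = 163.4 kN/m
FS = 163.4 / 49.0 = 3.332

FS = 3.33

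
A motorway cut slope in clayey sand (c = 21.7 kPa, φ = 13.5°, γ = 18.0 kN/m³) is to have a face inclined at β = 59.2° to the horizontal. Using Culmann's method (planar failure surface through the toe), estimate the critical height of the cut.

Culmann's analysis gives the critical failure plane at α_cr = (β + φ)/2 = (59.2 + 13.5)/2 = 36.4°, and the critical height
H_c = (4c/γ) · sinβ cosφ / [1 − cos(β − φ)]
    = (4·21.7/18.0) · sin59.2°·cos13.5° / [1 − cos(45.7°)]
    = 4.822 · 0.8590·0.9724 / [1 − 0.6984]
    = 4.822 · 0.8352 / 0.3016
    = 13.35 m

H_c = 13.35 m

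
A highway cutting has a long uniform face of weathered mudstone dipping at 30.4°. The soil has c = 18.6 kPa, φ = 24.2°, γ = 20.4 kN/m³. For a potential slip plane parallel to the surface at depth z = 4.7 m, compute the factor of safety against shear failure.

FS = 1.21

For an infinite slope with a slip plane parallel to the surface (no pore pressure): FS = [c + γz cos²β tanφ] / [γz sinβ cosβ].
γz = 20.4·4.7 = 95.88 kN/m²
Numerator = 18.6 + 95.88·cos²30.4°·tan24.2° = 18.6 + 95.88·0.7439·0.4494 = 50.656 kPa
Denominator = 95.88·sin30.4°·cos30.4° = 95.88·0.5060·0.8625 = 41.848 kPa
FS = 50.656 / 41.848 = 1.210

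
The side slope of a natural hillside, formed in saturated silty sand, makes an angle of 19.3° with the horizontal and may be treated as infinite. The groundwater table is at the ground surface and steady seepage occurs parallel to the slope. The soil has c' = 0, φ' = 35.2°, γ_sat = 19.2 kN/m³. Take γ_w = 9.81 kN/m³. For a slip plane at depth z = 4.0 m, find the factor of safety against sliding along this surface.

FS = 0.99

With seepage parallel to the slope and the water table at the surface, the effective normal stress on the slip plane uses the buoyant unit weight γ' = γ_sat − γ_w while the driving shear stress uses γ_sat:
FS = [c' + γ' z cos²β tanφ'] / [γ_sat z sinβ cosβ]
(For c' = 0 this reduces to FS = (γ'/γ_sat)·tanφ'/tanβ.)
γ' = 19.2 − 9.81 = 9.39 kN/m³
Numerator = 0.0 + 9.39·4.0·cos²19.3°·tan35.2° = 0.0 + 9.39·4.0·0.8908·0.7054 = 23.601 kPa
Denominator = 19.2·4.0·sin19.3°·cos19.3° = 19.2·4.0·0.3305·0.9438 = 23.957 kPa
FS = 23.601 / 23.957 = 0.985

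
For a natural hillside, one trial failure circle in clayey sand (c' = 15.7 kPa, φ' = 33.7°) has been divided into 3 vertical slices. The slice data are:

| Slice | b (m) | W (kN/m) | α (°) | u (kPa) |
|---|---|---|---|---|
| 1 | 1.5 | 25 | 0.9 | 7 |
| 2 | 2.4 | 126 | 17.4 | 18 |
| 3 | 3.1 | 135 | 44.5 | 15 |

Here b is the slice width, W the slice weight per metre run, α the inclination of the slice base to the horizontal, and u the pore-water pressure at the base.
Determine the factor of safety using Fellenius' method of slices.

Ordinary method of slices: FS = Σ[c'·Δl_i + (W_i cosα_i − u_i·Δl_i)·tanφ'] / Σ W_i sinα_i, with Δl_i = b_i / cosα_i.
Slice 1: Δl = 1.5/cos0.9° = 1.500 m; N'_1 = 25·cos0.9° − 7·1.500 = 14.5; c'Δl = 23.55; W sinα = 0.4
Slice 2: Δl = 2.4/cos17.4° = 2.515 m; N'_2 = 126·cos17.4° − 18·2.515 = 75.0; c'Δl = 39.49; W sinα = 37.7
Slice 3: Δl = 3.1/cos44.5° = 4.346 m; N'_3 = 135·cos44.5° − 15·4.346 = 31.1; c'Δl = 68.24; W sinα = 94.6
Σc'Δl = 131.3 kN/m; ΣN' = 120.6 kN/m; ΣW sinα = 132.7 kN/m
Resisting = 131.3 + 120.6·tan33.7° = 131.3 + 80.4 = 211.7 kN/m
FS = 211.7 / 132.7 = 1.595

FS = 1.60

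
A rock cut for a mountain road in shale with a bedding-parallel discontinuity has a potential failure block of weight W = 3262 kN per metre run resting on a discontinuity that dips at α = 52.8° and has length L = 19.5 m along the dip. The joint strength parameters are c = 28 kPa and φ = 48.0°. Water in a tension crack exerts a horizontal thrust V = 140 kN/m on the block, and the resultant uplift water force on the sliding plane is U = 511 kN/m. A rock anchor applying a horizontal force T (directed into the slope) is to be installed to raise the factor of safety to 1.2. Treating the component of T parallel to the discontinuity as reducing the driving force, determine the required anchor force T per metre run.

T = 729 kN/m

Resolving forces along and normal to the sliding plane, with the horizontal anchor force T adding T·sinα to the effective normal force and T·cosα acting up the plane against the driving force:
FS = [cL + (W cosα − U − V sinα + T sinα) tanφ] / [W sinα + V cosα − T cosα]
Without the anchor: N' = 1349.7 kN/m, driving T_d = 2682.9 kN/m, resisting R = 28·19.5 + 1349.7·tan48.0° = 2045.0 kN/m, FS = 0.76.
Setting FS = 1.2 and solving for T:
1.2·(2682.9 − T cos52.8°) = 2045.0 + T sin52.8°·tan48.0°
T·(sin52.8°·tan48.0° + 1.2·cos52.8°) = 1.2·2682.9 − 2045.0
T·(0.7965·1.1106 + 1.2·0.6046) = 3219.5 − 2045.0 = 1174.5
T·1.6102 = 1174.5
T = 729.5 kN/m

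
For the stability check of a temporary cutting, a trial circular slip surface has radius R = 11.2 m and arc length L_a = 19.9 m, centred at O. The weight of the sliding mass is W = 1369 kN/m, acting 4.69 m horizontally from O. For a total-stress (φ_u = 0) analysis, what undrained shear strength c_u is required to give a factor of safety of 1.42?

FS = c_u·L_a·R / (W·d), so c_u = FS·W·d / (L_a·R).
c_u = 1.42·1369·4.69 / (19.90·11.2) = 9117.3 / 222.88 = 40.91 kPa

c_u = 40.9 kPa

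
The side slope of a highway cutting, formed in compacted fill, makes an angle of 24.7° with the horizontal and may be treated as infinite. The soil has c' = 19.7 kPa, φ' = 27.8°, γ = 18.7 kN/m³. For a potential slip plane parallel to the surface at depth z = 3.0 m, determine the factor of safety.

For an infinite slope with a slip plane parallel to the surface (no pore pressure): FS = [c' + γz cos²β tanφ'] / [γz sinβ cosβ].
γz = 18.7·3.0 = 56.10 kN/m²
Numerator = 19.7 + 56.10·cos²24.7°·tan27.8° = 19.7 + 56.10·0.8254·0.5272 = 44.113 kPa
Denominator = 56.10·sin24.7°·cos24.7° = 56.10·0.4179·0.9085 = 21.298 kPa
FS = 44.113 / 21.298 = 2.071

FS = 2.07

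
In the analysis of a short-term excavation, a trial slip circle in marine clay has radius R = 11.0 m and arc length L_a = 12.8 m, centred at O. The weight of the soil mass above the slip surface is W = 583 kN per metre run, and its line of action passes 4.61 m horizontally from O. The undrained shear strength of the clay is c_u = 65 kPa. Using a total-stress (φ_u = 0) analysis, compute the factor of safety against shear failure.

FS = 3.41

Taking moments about the centre O, the resisting moment is provided by the undrained shear strength acting along the arc:
M_R = c_u·L_a·R = 65·12.80·11.0 = 9152.0 kN·m/m
M_D = W·d = 583·4.61 = 2687.6 kN·m/m
FS = M_R / M_D = 9152.0 / 2687.6 = 3.405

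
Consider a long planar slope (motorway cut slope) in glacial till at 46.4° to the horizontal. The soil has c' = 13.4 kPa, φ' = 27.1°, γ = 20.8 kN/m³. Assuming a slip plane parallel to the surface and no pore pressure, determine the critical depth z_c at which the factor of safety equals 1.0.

Setting FS = 1.00 in FS = [c' + γz cos²β tanφ'] / [γz sinβ cosβ] and solving for z:
z = c' / [γ cosβ (FS·sinβ − cosβ·tanφ')]
  = 13.4 / [20.8·cos46.4°·(1.00·sin46.4° − cos46.4°·tan27.1°)]
  = 13.4 / [20.8·0.6896·(1.00·0.7242 − 0.6896·0.5117)]
  = 13.4 / 5.3256 = 2.516 m

z_c = 2.52 m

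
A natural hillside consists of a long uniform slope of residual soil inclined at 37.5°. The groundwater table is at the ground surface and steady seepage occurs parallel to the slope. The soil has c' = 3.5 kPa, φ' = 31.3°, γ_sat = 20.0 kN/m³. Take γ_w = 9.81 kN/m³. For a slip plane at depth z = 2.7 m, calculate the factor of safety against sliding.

FS = 0.54

With seepage parallel to the slope and the water table at the surface, the effective normal stress on the slip plane uses the buoyant unit weight γ' = γ_sat − γ_w while the driving shear stress uses γ_sat:
FS = [c' + γ' z cos²β tanφ'] / [γ_sat z sinβ cosβ]
γ' = 20.0 − 9.81 = 10.19 kN/m³
Numerator = 3.5 + 10.19·2.7·cos²37.5°·tan31.3° = 3.5 + 10.19·2.7·0.6294·0.6080 = 14.029 kPa
Denominator = 20.0·2.7·sin37.5°·cos37.5° = 20.0·2.7·0.6088·0.7934 = 26.080 kPa
FS = 14.029 / 26.080 = 0.538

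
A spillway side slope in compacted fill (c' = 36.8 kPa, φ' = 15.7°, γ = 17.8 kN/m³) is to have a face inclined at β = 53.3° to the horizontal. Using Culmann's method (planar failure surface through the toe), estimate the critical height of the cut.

Culmann's analysis gives the critical failure plane at α_cr = (β + φ')/2 = (53.3 + 15.7)/2 = 34.5°, and the critical height
H_c = (4c'/γ) · sinβ cosφ' / [1 − cos(β − φ')]
    = (4·36.8/17.8) · sin53.3°·cos15.7° / [1 − cos(37.6°)]
    = 8.270 · 0.8018·0.9627 / [1 − 0.7923]
    = 8.270 · 0.7719 / 0.2077
    = 30.73 m

H_c = 30.73 m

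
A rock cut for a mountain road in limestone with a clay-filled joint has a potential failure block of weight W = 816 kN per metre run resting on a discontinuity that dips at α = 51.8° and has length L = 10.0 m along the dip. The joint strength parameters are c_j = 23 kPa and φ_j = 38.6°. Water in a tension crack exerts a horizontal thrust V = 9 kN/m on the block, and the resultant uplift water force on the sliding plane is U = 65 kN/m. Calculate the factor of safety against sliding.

Resolving the block weight along and normal to the plane and applying the Mohr–Coulomb strength on the joint:
N' = W cosα − U − V sinα = 816·cos51.8° − 65 − 9·sin51.8° = 432.5 kN/m
Driving force T = W sinα + V cosα = 816·sin51.8° + 9·cos51.8° = 646.8 kN/m
Resisting force R = c_j·L + N'·tanφ_j = 23·10.0 + 432.5·tan38.6° = 230.0 + 345.3 = 575.3 kN/m
FS = R / T = 575.3 / 646.8 = 0.889

FS = 0.89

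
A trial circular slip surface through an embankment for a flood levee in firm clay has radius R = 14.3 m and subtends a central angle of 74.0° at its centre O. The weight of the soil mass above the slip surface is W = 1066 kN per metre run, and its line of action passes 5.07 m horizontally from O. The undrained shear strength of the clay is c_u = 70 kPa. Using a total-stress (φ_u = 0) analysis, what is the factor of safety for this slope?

FS = 3.42

Taking moments about the centre O, the resisting moment is provided by the undrained shear strength acting along the arc:
Arc length L_a = R·θ = 14.3·(74.0°·π/180) = 14.3·1.2915 = 18.47 m
M_R = c_u·L_a·R = 70·18.47·14.3 = 18487.5 kN·m/m
M_D = W·d = 1066·5.07 = 5404.6 kN·m/m
FS = M_R / M_D = 18487.5 / 5404.6 = 3.421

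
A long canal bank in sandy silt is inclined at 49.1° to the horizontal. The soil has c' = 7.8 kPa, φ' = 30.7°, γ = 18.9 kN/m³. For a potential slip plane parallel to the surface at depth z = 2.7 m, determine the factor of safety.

FS = 0.82

For an infinite slope with a slip plane parallel to the surface (no pore pressure): FS = [c' + γz cos²β tanφ'] / [γz sinβ cosβ].
γz = 18.9·2.7 = 51.03 kN/m²
Numerator = 7.8 + 51.03·cos²49.1°·tan30.7° = 7.8 + 51.03·0.4287·0.5938 = 20.789 kPa
Denominator = 51.03·sin49.1°·cos49.1° = 51.03·0.7559·0.6547 = 25.254 kPa
FS = 20.789 / 25.254 = 0.823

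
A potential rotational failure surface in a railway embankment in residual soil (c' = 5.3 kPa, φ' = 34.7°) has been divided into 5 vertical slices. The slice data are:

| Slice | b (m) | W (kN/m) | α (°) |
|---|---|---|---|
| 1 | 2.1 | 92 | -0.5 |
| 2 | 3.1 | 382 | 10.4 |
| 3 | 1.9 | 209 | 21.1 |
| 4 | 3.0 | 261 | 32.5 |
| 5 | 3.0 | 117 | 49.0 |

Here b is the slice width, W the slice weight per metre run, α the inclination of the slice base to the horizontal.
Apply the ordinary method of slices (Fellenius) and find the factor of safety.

FS = 2.01

Ordinary method of slices: FS = Σ[c'·Δl_i + (W_i cosα_i)·tanφ'] / Σ W_i sinα_i, with Δl_i = b_i / cosα_i.
Slice 1: Δl = 2.1/cos(-0.5°) = 2.100 m; N'_1 = 92·cos(-0.5°) = 92.0; c'Δl = 11.13; W sinα = -0.8
Slice 2: Δl = 3.1/cos10.4° = 3.152 m; N'_2 = 382·cos10.4° = 375.7; c'Δl = 16.70; W sinα = 69.0
Slice 3: Δl = 1.9/cos21.1° = 2.037 m; N'_3 = 209·cos21.1° = 195.0; c'Δl = 10.79; W sinα = 75.2
Slice 4: Δl = 3.0/cos32.5° = 3.557 m; N'_4 = 261·cos32.5° = 220.1; c'Δl = 18.85; W sinα = 140.2
Slice 5: Δl = 3.0/cos49.0° = 4.573 m; N'_5 = 117·cos49.0° = 76.8; c'Δl = 24.24; W sinα = 88.3
Σc'Δl = 81.7 kN/m; ΣN' = 959.6 kN/m; ΣW sinα = 371.9 kN/m
Resisting = 81.7 + 959.6·tan34.7° = 81.7 + 664.5 = 746.2 kN/m
FS = 746.2 / 371.9 = 2.006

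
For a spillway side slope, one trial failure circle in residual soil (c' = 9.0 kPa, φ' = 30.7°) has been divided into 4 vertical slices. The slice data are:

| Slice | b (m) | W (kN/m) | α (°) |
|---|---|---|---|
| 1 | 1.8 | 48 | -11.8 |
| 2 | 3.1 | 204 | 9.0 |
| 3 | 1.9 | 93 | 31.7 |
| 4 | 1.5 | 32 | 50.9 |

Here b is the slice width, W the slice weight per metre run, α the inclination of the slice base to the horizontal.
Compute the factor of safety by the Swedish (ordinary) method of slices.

Ordinary method of slices: FS = Σ[c'·Δl_i + (W_i cosα_i)·tanφ'] / Σ W_i sinα_i, with Δl_i = b_i / cosα_i.
Slice 1: Δl = 1.8/cos(-11.8°) = 1.839 m; N'_1 = 48·cos(-11.8°) = 47.0; c'Δl = 16.55; W sinα = -9.8
Slice 2: Δl = 3.1/cos9.0° = 3.139 m; N'_2 = 204·cos9.0° = 201.5; c'Δl = 28.25; W sinα = 31.9
Slice 3: Δl = 1.9/cos31.7° = 2.233 m; N'_3 = 93·cos31.7° = 79.1; c'Δl = 20.10; W sinα = 48.9
Slice 4: Δl = 1.5/cos50.9° = 2.378 m; N'_4 = 32·cos50.9° = 20.2; c'Δl = 21.41; W sinα = 24.8
Σc'Δl = 86.3 kN/m; ΣN' = 347.8 kN/m; ΣW sinα = 95.8 kN/m
Resisting = 86.3 + 347.8·tan30.7° = 86.3 + 206.5 = 292.8 kN/m
FS = 292.8 / 95.8 = 3.056

FS = 3.06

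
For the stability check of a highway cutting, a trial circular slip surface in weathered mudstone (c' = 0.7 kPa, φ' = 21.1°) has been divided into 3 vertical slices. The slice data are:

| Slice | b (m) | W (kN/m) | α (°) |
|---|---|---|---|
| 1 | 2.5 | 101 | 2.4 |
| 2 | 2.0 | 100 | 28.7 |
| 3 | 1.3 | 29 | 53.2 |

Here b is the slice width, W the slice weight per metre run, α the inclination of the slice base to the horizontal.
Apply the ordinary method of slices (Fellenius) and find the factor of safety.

FS = 1.12

Ordinary method of slices: FS = Σ[c'·Δl_i + (W_i cosα_i)·tanφ'] / Σ W_i sinα_i, with Δl_i = b_i / cosα_i.
Slice 1: Δl = 2.5/cos2.4° = 2.502 m; N'_1 = 101·cos2.4° = 100.9; c'Δl = 1.75; W sinα = 4.2
Slice 2: Δl = 2.0/cos28.7° = 2.280 m; N'_2 = 100·cos28.7° = 87.7; c'Δl = 1.60; W sinα = 48.0
Slice 3: Δl = 1.3/cos53.2° = 2.170 m; N'_3 = 29·cos53.2° = 17.4; c'Δl = 1.52; W sinα = 23.2
Σc'Δl = 4.9 kN/m; ΣN' = 206.0 kN/m; ΣW sinα = 75.5 kN/m
Resisting = 4.9 + 206.0·tan21.1° = 4.9 + 79.5 = 84.4 kN/m
FS = 84.4 / 75.5 = 1.118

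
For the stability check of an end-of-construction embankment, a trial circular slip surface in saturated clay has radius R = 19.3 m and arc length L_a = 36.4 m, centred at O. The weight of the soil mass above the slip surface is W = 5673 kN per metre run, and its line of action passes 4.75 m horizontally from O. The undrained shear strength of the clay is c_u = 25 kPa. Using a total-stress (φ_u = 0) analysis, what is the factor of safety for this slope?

FS = 0.65

Taking moments about the centre O, the resisting moment is provided by the undrained shear strength acting along the arc:
M_R = c_u·L_a·R = 25·36.40·19.3 = 17563.0 kN·m/m
M_D = W·d = 5673·4.75 = 26946.8 kN·m/m
FS = M_R / M_D = 17563.0 / 26946.8 = 0.652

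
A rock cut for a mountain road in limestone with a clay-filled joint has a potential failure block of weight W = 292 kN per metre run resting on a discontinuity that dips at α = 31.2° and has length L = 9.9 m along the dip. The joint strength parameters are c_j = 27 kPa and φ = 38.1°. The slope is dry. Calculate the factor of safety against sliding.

Resolving the block weight along and normal to the plane and applying the Mohr–Coulomb strength on the joint:
N' = W cosα = 292·cos31.2° = 249.8 kN/m
Driving force T = W sinα = 292·sin31.2° = 151.3 kN/m
Resisting force R = c_j·L + N'·tanφ = 27·9.9 + 249.8·tan38.1° = 267.3 + 195.8 = 463.1 kN/m
FS = R / T = 463.1 / 151.3 = 3.062

FS = 3.06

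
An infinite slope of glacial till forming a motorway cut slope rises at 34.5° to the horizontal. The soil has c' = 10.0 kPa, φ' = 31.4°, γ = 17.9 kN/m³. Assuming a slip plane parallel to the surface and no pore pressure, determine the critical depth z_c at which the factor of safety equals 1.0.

Setting FS = 1.00 in FS = [c' + γz cos²β tanφ'] / [γz sinβ cosβ] and solving for z:
z = c' / [γ cosβ (FS·sinβ − cosβ·tanφ')]
  = 10.0 / [17.9·cos34.5°·(1.00·sin34.5° − cos34.5°·tan31.4°)]
  = 10.0 / [17.9·0.8241·(1.00·0.5664 − 0.8241·0.6104)]
  = 10.0 / 0.9346 = 10.699 m

z_c = 10.70 m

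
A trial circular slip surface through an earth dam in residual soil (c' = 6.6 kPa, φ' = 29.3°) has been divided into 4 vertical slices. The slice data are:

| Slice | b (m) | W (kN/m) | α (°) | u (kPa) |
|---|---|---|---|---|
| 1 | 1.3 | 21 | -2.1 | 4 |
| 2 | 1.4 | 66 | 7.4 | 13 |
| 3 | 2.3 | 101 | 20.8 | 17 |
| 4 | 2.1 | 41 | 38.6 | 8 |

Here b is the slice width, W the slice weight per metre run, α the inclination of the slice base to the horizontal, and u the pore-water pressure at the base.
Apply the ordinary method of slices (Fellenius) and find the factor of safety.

FS = 1.77

Ordinary method of slices: FS = Σ[c'·Δl_i + (W_i cosα_i − u_i·Δl_i)·tanφ'] / Σ W_i sinα_i, with Δl_i = b_i / cosα_i.
Slice 1: Δl = 1.3/cos(-2.1°) = 1.301 m; N'_1 = 21·cos(-2.1°) − 4·1.301 = 15.8; c'Δl = 8.59; W sinα = -0.8
Slice 2: Δl = 1.4/cos7.4° = 1.412 m; N'_2 = 66·cos7.4° − 13·1.412 = 47.1; c'Δl = 9.32; W sinα = 8.5
Slice 3: Δl = 2.3/cos20.8° = 2.460 m; N'_3 = 101·cos20.8° − 17·2.460 = 52.6; c'Δl = 16.24; W sinα = 35.9
Slice 4: Δl = 2.1/cos38.6° = 2.687 m; N'_4 = 41·cos38.6° − 8·2.687 = 10.5; c'Δl = 17.73; W sinα = 25.6
Σc'Δl = 51.9 kN/m; ΣN' = 126.0 kN/m; ΣW sinα = 69.2 kN/m
Resisting = 51.9 + 126.0·tan29.3° = 51.9 + 70.7 = 122.6 kN/m
FS = 122.6 / 69.2 = 1.772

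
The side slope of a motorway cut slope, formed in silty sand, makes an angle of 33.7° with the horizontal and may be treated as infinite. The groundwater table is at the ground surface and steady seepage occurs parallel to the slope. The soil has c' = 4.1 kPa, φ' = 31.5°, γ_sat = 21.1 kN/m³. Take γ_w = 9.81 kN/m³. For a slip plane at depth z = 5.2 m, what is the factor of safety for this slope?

FS = 0.57

With seepage parallel to the slope and the water table at the surface, the effective normal stress on the slip plane uses the buoyant unit weight γ' = γ_sat − γ_w while the driving shear stress uses γ_sat:
FS = [c' + γ' z cos²β tanφ'] / [γ_sat z sinβ cosβ]
γ' = 21.1 − 9.81 = 11.29 kN/m³
Numerator = 4.1 + 11.29·5.2·cos²33.7°·tan31.5° = 4.1 + 11.29·5.2·0.6921·0.6128 = 29.001 kPa
Denominator = 21.1·5.2·sin33.7°·cos33.7° = 21.1·5.2·0.5548·0.8320 = 50.647 kPa
FS = 29.001 / 50.647 = 0.573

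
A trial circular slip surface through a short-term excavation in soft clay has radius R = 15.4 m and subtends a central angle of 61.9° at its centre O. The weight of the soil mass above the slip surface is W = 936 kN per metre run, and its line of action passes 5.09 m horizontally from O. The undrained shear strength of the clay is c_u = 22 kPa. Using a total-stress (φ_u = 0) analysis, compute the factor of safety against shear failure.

FS = 1.18

Taking moments about the centre O, the resisting moment is provided by the undrained shear strength acting along the arc:
Arc length L_a = R·θ = 15.4·(61.9°·π/180) = 15.4·1.0804 = 16.64 m
M_R = c_u·L_a·R = 22·16.64·15.4 = 5636.8 kN·m/m
M_D = W·d = 936·5.09 = 4764.2 kN·m/m
FS = M_R / M_D = 5636.8 / 4764.2 = 1.183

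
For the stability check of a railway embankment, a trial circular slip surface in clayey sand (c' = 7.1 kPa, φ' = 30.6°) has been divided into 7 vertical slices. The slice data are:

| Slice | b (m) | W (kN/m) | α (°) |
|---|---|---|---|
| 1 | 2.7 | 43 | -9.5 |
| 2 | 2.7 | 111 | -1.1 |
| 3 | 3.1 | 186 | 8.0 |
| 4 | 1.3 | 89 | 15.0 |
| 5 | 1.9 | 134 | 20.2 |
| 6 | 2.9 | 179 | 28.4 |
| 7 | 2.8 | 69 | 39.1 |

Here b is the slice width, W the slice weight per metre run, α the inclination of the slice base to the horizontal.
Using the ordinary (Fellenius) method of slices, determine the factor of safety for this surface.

FS = 2.72

Ordinary method of slices: FS = Σ[c'·Δl_i + (W_i cosα_i)·tanφ'] / Σ W_i sinα_i, with Δl_i = b_i / cosα_i.
Slice 1: Δl = 2.7/cos(-9.5°) = 2.738 m; N'_1 = 43·cos(-9.5°) = 42.4; c'Δl = 19.44; W sinα = -7.1
Slice 2: Δl = 2.7/cos(-1.1°) = 2.700 m; N'_2 = 111·cos(-1.1°) = 111.0; c'Δl = 19.17; W sinα = -2.1
Slice 3: Δl = 3.1/cos8.0° = 3.130 m; N'_3 = 186·cos8.0° = 184.2; c'Δl = 22.23; W sinα = 25.9
Slice 4: Δl = 1.3/cos15.0° = 1.346 m; N'_4 = 89·cos15.0° = 86.0; c'Δl = 9.56; W sinα = 23.0
Slice 5: Δl = 1.9/cos20.2° = 2.025 m; N'_5 = 134·cos20.2° = 125.8; c'Δl = 14.37; W sinα = 46.3
Slice 6: Δl = 2.9/cos28.4° = 3.297 m; N'_6 = 179·cos28.4° = 157.5; c'Δl = 23.41; W sinα = 85.1
Slice 7: Δl = 2.8/cos39.1° = 3.608 m; N'_7 = 69·cos39.1° = 53.5; c'Δl = 25.62; W sinα = 43.5
Σc'Δl = 133.8 kN/m; ΣN' = 760.3 kN/m; ΣW sinα = 214.6 kN/m
Resisting = 133.8 + 760.3·tan30.6° = 133.8 + 449.6 = 583.4 kN/m
FS = 583.4 / 214.6 = 2.719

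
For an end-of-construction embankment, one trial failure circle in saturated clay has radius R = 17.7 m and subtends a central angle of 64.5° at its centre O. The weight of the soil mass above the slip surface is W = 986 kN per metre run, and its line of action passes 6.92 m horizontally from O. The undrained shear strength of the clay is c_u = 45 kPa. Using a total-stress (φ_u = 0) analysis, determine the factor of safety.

Taking moments about the centre O, the resisting moment is provided by the undrained shear strength acting along the arc:
Arc length L_a = R·θ = 17.7·(64.5°·π/180) = 17.7·1.1257 = 19.93 m
M_R = c_u·L_a·R = 45·19.93·17.7 = 15870.7 kN·m/m
M_D = W·d = 986·6.92 = 6823.1 kN·m/m
FS = M_R / M_D = 15870.7 / 6823.1 = 2.326

FS = 2.33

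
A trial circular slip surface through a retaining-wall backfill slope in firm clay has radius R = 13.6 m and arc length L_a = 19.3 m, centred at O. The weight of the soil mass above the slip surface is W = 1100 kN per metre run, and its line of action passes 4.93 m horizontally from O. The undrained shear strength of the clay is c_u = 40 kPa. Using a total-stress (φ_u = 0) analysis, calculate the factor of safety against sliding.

Taking moments about the centre O, the resisting moment is provided by the undrained shear strength acting along the arc:
M_R = c_u·L_a·R = 40·19.30·13.6 = 10499.2 kN·m/m
M_D = W·d = 1100·4.93 = 5423.0 kN·m/m
FS = M_R / M_D = 10499.2 / 5423.0 = 1.936

FS = 1.94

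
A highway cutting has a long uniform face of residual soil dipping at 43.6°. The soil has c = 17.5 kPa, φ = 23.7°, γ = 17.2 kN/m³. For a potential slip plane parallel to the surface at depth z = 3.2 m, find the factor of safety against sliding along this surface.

FS = 1.10

For an infinite slope with a slip plane parallel to the surface (no pore pressure): FS = [c + γz cos²β tanφ] / [γz sinβ cosβ].
γz = 17.2·3.2 = 55.04 kN/m²
Numerator = 17.5 + 55.04·cos²43.6°·tan23.7° = 17.5 + 55.04·0.5244·0.4390 = 30.171 kPa
Denominator = 55.04·sin43.6°·cos43.6° = 55.04·0.6896·0.7242 = 27.487 kPa
FS = 30.171 / 27.487 = 1.098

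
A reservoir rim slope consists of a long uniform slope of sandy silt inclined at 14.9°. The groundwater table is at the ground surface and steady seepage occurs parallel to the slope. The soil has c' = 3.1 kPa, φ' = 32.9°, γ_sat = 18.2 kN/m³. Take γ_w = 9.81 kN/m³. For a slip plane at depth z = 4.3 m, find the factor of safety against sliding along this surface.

With seepage parallel to the slope and the water table at the surface, the effective normal stress on the slip plane uses the buoyant unit weight γ' = γ_sat − γ_w while the driving shear stress uses γ_sat:
FS = [c' + γ' z cos²β tanφ'] / [γ_sat z sinβ cosβ]
γ' = 18.2 − 9.81 = 8.39 kN/m³
Numerator = 3.1 + 8.39·4.3·cos²14.9°·tan32.9° = 3.1 + 8.39·4.3·0.9339·0.6469 = 24.896 kPa
Denominator = 18.2·4.3·sin14.9°·cos14.9° = 18.2·4.3·0.2571·0.9664 = 19.447 kPa
FS = 24.896 / 19.447 = 1.280

FS = 1.28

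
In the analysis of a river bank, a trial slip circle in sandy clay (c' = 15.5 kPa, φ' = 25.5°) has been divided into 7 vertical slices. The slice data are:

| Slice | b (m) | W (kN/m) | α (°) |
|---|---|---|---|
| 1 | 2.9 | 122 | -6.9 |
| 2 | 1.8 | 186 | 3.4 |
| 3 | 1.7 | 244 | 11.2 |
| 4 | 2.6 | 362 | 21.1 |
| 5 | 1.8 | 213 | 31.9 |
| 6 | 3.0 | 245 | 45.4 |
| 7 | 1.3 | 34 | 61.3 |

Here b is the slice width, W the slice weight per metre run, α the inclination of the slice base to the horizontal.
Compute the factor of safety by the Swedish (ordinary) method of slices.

FS = 1.80

Ordinary method of slices: FS = Σ[c'·Δl_i + (W_i cosα_i)·tanφ'] / Σ W_i sinα_i, with Δl_i = b_i / cosα_i.
Slice 1: Δl = 2.9/cos(-6.9°) = 2.921 m; N'_1 = 122·cos(-6.9°) = 121.1; c'Δl = 45.28; W sinα = -14.7
Slice 2: Δl = 1.8/cos3.4° = 1.803 m; N'_2 = 186·cos3.4° = 185.7; c'Δl = 27.95; W sinα = 11.0
Slice 3: Δl = 1.7/cos11.2° = 1.733 m; N'_3 = 244·cos11.2° = 239.4; c'Δl = 26.86; W sinα = 47.4
Slice 4: Δl = 2.6/cos21.1° = 2.787 m; N'_4 = 362·cos21.1° = 337.7; c'Δl = 43.20; W sinα = 130.3
Slice 5: Δl = 1.8/cos31.9° = 2.120 m; N'_5 = 213·cos31.9° = 180.8; c'Δl = 32.86; W sinα = 112.6
Slice 6: Δl = 3.0/cos45.4° = 4.273 m; N'_6 = 245·cos45.4° = 172.0; c'Δl = 66.22; W sinα = 174.4
Slice 7: Δl = 1.3/cos61.3° = 2.707 m; N'_7 = 34·cos61.3° = 16.3; c'Δl = 41.96; W sinα = 29.8
Σc'Δl = 284.3 kN/m; ΣN' = 1253.1 kN/m; ΣW sinα = 490.9 kN/m
Resisting = 284.3 + 1253.1·tan25.5° = 284.3 + 597.7 = 882.0 kN/m
FS = 882.0 / 490.9 = 1.797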